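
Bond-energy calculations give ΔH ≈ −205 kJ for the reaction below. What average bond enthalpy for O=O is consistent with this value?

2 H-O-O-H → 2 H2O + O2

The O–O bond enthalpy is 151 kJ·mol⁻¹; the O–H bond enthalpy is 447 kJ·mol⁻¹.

Let D be the O=O bond energy.
Σ(broken) = 4×447 + 2×151 = 2090
Σ(formed) = 4×447 + 1×D = 1788 + D
ΔH = Σ(broken) − Σ(formed) = (2090) − (1788 + D) = +302 − D
Setting this equal to −205 kJ gives D = 507 kJ/mol.

D(O=O) ≈ 507 kJ/mol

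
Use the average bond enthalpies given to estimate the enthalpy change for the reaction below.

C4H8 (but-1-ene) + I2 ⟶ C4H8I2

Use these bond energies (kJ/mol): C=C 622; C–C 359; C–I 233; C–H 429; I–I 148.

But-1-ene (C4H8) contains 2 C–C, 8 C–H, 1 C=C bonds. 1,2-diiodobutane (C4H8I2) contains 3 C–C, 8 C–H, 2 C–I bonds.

Bonds broken (reactants):
  C–C: 2 × 359 = 718
  C–H: 8 × 429 = 3432
  C=C: 1 × 622 = 622
  I–I: 1 × 148 = 148
  Σ(broken) = 4920 kJ
Bonds formed (products):
  C–C: 3 × 359 = 1077
  C–H: 8 × 429 = 3432
  C–I: 2 × 233 = 466
  Σ(formed) = 4975 kJ
ΔH = Σ(broken) − Σ(formed) = 4920 − 4975 = −55 kJ

ΔH ≈ −55 kJ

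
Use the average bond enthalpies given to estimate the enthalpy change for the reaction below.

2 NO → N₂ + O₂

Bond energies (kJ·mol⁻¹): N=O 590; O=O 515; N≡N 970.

ΔH ≈ −305 kJ

Bonds broken (reactants):
  N=O: 2 × 590 = 1180
  Σ(broken) = 1180 kJ
Bonds formed (products):
  N≡N: 1 × 970 = 970
  O=O: 1 × 515 = 515
  Σ(formed) = 1485 kJ
ΔH = Σ(broken) − Σ(formed) = 1180 − 1485 = −305 kJ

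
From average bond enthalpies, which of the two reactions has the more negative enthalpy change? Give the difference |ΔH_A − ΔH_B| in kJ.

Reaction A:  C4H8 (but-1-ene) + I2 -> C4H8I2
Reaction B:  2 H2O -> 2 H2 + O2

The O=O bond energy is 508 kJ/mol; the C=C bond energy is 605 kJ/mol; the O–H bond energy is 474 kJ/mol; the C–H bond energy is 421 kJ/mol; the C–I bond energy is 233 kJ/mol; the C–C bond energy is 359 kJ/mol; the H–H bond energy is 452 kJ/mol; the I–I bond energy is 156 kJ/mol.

Reaction A, by 548 kJ

Reaction A:
  Bonds broken (reactants):
    C–C: 2 × 359 = 718
    C–H: 8 × 421 = 3368
    C=C: 1 × 605 = 605
    I–I: 1 × 156 = 156
    Σ(broken) = 4847 kJ
  Bonds formed (products):
    C–C: 3 × 359 = 1077
    C–H: 8 × 421 = 3368
    C–I: 2 × 233 = 466
    Σ(formed) = 4911 kJ
  ΔH_A = 4847 − 4911 = −64 kJ
Reaction B:
  Bonds broken (reactants):
    O–H: 4 × 474 = 1896
    Σ(broken) = 1896 kJ
  Bonds formed (products):
    H–H: 2 × 452 = 904
    O=O: 1 × 508 = 508
    Σ(formed) = 1412 kJ
  ΔH_B = 1896 − 1412 = +484 kJ
ΔH_A − ΔH_B = −548 kJ, so reaction A has the more negative ΔH; |ΔH_A − ΔH_B| = 548 kJ.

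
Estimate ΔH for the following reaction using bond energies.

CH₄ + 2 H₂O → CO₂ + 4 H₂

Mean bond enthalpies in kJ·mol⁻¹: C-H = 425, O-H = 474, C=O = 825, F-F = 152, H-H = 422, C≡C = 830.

ΔH ≈ +258 kJ

Bonds broken (reactants):
  C-H: 4 × 425 = 1700
  O-H: 4 × 474 = 1896
  Σ(broken) = 3596 kJ
Bonds formed (products):
  C=O: 2 × 825 = 1650
  H-H: 4 × 422 = 1688
  Σ(formed) = 3338 kJ
ΔH = Σ(broken) − Σ(formed) = 3596 − 3338 = +258 kJ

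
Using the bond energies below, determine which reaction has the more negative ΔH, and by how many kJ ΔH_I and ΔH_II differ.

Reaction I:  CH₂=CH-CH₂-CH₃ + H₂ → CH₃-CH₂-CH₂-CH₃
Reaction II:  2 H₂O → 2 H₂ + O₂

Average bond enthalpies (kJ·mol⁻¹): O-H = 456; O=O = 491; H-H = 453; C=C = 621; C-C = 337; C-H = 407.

Reaction I, by 504 kJ

Reaction I:
  Bonds broken (reactants):
    C-C: 2 × 337 = 674
    C-H: 8 × 407 = 3256
    C=C: 1 × 621 = 621
    H-H: 1 × 453 = 453
    Σ(broken) = 5004 kJ
  Bonds formed (products):
    C-C: 3 × 337 = 1011
    C-H: 10 × 407 = 4070
    Σ(formed) = 5081 kJ
  ΔH_I = 5004 − 5081 = −77 kJ
Reaction II:
  Bonds broken (reactants):
    O-H: 4 × 456 = 1824
    Σ(broken) = 1824 kJ
  Bonds formed (products):
    H-H: 2 × 453 = 906
    O=O: 1 × 491 = 491
    Σ(formed) = 1397 kJ
  ΔH_II = 1824 − 1397 = +427 kJ
ΔH_I − ΔH_II = −504 kJ, so reaction I has the more negative ΔH; |ΔH_I − ΔH_II| = 504 kJ.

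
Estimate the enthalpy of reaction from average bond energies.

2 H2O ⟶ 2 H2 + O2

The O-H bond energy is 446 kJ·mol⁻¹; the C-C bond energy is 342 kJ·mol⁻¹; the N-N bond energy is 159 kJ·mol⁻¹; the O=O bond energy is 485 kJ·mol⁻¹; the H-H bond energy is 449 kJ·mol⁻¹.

ΔH ≈ +401 kJ

Bonds broken (reactants):
  O-H: 4 × 446 = 1784
  Σ(broken) = 1784 kJ
Bonds formed (products):
  H-H: 2 × 449 = 898
  O=O: 1 × 485 = 485
  Σ(formed) = 1383 kJ
ΔH = Σ(broken) − Σ(formed) = 1784 − 1383 = +401 kJ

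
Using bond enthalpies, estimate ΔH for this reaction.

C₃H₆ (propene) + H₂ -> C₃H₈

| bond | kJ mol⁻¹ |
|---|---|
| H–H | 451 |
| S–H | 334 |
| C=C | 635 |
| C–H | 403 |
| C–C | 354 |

Bonds broken (reactants):
  C–C: 1 × 354 = 354
  C–H: 6 × 403 = 2418
  C=C: 1 × 635 = 635
  H–H: 1 × 451 = 451
  Σ(broken) = 3858 kJ
Bonds formed (products):
  C–C: 2 × 354 = 708
  C–H: 8 × 403 = 3224
  Σ(formed) = 3932 kJ
ΔH = Σ(broken) − Σ(formed) = 3858 − 3932 = −74 kJ

ΔH ≈ −74 kJ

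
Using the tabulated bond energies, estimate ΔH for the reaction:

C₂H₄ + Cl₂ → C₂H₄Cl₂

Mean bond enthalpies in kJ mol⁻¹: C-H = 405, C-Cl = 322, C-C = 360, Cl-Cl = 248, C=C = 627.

Bonds broken (reactants):
  C-H: 4 × 405 = 1620
  C=C: 1 × 627 = 627
  Cl-Cl: 1 × 248 = 248
  Σ(broken) = 2495 kJ
Bonds formed (products):
  C-C: 1 × 360 = 360
  C-Cl: 2 × 322 = 644
  C-H: 4 × 405 = 1620
  Σ(formed) = 2624 kJ
ΔH = Σ(broken) − Σ(formed) = 2495 − 2624 = −129 kJ

ΔH ≈ −129 kJ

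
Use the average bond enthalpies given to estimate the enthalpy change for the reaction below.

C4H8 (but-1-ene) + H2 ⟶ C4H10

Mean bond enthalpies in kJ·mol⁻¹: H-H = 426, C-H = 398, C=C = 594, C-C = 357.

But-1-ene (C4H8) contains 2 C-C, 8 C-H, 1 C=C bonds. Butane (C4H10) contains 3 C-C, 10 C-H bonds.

Bonds broken (reactants):
  C-C: 2 × 357 = 714
  C-H: 8 × 398 = 3184
  C=C: 1 × 594 = 594
  H-H: 1 × 426 = 426
  Σ(broken) = 4918 kJ
Bonds formed (products):
  C-C: 3 × 357 = 1071
  C-H: 10 × 398 = 3980
  Σ(formed) = 5051 kJ
ΔH = Σ(broken) − Σ(formed) = 4918 − 5051 = −133 kJ

ΔH ≈ −133 kJ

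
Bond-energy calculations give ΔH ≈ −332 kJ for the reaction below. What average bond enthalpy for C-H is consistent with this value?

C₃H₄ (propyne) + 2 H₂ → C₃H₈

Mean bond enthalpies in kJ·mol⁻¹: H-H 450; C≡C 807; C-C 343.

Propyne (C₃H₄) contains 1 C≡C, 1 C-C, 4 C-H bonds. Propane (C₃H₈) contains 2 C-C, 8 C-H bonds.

Let D be the C-H bond energy.
Σ(broken) = 1×807 + 1×343 + 4×D + 2×450 = 2050 + 4D
Σ(formed) = 2×343 + 8×D = 686 + 8D
ΔH = Σ(broken) − Σ(formed) = (2050 + 4D) − (686 + 8D) = +1364 − 4D
Setting this equal to −332 kJ gives 4D = 1696, so D = 424 kJ/mol.

D(C-H) ≈ 424 kJ/mol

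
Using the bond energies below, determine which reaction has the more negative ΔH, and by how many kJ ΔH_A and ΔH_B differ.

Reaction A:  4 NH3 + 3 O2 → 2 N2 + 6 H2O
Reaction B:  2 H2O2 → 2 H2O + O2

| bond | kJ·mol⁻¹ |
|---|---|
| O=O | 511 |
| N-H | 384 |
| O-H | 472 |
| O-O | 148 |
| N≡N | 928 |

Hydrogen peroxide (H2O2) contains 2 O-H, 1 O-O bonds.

Reaction A, by 1164 kJ

Reaction A:
  Bonds broken (reactants):
    N-H: 12 × 384 = 4608
    O=O: 3 × 511 = 1533
    Σ(broken) = 6141 kJ
  Bonds formed (products):
    N≡N: 2 × 928 = 1856
    O-H: 12 × 472 = 5664
    Σ(formed) = 7520 kJ
  ΔH_A = 6141 − 7520 = −1379 kJ
Reaction B:
  Bonds broken (reactants):
    O-H: 4 × 472 = 1888
    O-O: 2 × 148 = 296
    Σ(broken) = 2184 kJ
  Bonds formed (products):
    O-H: 4 × 472 = 1888
    O=O: 1 × 511 = 511
    Σ(formed) = 2399 kJ
  ΔH_B = 2184 − 2399 = −215 kJ
ΔH_A − ΔH_B = −1164 kJ, so reaction A has the more negative ΔH; |ΔH_A − ΔH_B| = 1164 kJ.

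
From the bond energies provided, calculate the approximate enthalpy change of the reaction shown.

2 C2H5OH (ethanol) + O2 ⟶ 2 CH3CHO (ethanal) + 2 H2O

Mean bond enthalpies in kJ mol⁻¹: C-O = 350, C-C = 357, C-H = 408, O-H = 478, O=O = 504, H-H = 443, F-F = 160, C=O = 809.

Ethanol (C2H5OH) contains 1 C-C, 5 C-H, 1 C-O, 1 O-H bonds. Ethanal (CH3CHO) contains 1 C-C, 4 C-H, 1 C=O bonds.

ΔH ≈ −554 kJ

Bonds broken (reactants):
  C-C: 2 × 357 = 714
  C-H: 10 × 408 = 4080
  C-O: 2 × 350 = 700
  O-H: 2 × 478 = 956
  O=O: 1 × 504 = 504
  Σ(broken) = 6954 kJ
Bonds formed (products):
  C-C: 2 × 357 = 714
  C-H: 8 × 408 = 3264
  C=O: 2 × 809 = 1618
  O-H: 4 × 478 = 1912
  Σ(formed) = 7508 kJ
ΔH = Σ(broken) − Σ(formed) = 6954 − 7508 = −554 kJ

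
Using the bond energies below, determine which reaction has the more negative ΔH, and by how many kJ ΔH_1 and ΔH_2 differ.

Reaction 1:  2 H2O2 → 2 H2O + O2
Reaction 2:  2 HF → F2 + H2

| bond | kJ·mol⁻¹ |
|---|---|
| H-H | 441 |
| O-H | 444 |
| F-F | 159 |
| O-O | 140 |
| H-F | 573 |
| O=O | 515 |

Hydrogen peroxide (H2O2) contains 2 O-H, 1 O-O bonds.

Reaction 1, by 781 kJ

Reaction 1:
  Bonds broken (reactants):
    O-H: 4 × 444 = 1776
    O-O: 2 × 140 = 280
    Σ(broken) = 2056 kJ
  Bonds formed (products):
    O-H: 4 × 444 = 1776
    O=O: 1 × 515 = 515
    Σ(formed) = 2291 kJ
  ΔH_1 = 2056 − 2291 = −235 kJ
Reaction 2:
  Bonds broken (reactants):
    H-F: 2 × 573 = 1146
    Σ(broken) = 1146 kJ
  Bonds formed (products):
    F-F: 1 × 159 = 159
    H-H: 1 × 441 = 441
    Σ(formed) = 600 kJ
  ΔH_2 = 1146 − 600 = +546 kJ
ΔH_1 − ΔH_2 = −781 kJ, so reaction 1 has the more negative ΔH; |ΔH_1 − ΔH_2| = 781 kJ.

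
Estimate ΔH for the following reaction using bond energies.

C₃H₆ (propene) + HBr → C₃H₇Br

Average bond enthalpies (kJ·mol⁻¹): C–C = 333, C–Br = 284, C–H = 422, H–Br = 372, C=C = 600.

ΔH ≈ −67 kJ

Bonds broken (reactants):
  C–C: 1 × 333 = 333
  C–H: 6 × 422 = 2532
  C=C: 1 × 600 = 600
  H–Br: 1 × 372 = 372
  Σ(broken) = 3837 kJ
Bonds formed (products):
  C–Br: 1 × 284 = 284
  C–C: 2 × 333 = 666
  C–H: 7 × 422 = 2954
  Σ(formed) = 3904 kJ
ΔH = Σ(broken) − Σ(formed) = 3837 − 3904 = −67 kJ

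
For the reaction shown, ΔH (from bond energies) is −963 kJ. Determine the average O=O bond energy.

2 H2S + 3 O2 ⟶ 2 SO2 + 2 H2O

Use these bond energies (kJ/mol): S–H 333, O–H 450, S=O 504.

D(O=O) ≈ 507 kJ/mol

Let D be the O=O bond energy.
Σ(broken) = 3×D + 4×333 = 1332 + 3D
Σ(formed) = 4×450 + 4×504 = 3816
ΔH = Σ(broken) − Σ(formed) = (1332 + 3D) − (3816) = −2484 + 3D
Setting this equal to −963 kJ gives 3D = 1521, so D = 507 kJ/mol.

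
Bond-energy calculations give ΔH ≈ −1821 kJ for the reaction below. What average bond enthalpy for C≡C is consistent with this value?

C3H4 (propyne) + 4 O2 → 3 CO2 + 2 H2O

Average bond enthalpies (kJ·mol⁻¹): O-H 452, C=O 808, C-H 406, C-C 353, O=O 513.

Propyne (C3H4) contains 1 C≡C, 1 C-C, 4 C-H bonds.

Let D be the C≡C bond energy.
Σ(broken) = 1×D + 1×353 + 4×406 + 4×513 = 4029 + D
Σ(formed) = 6×808 + 4×452 = 6656
ΔH = Σ(broken) − Σ(formed) = (4029 + D) − (6656) = −2627 + D
Setting this equal to −1821 kJ gives D = 806 kJ/mol.

D(C≡C) ≈ 806 kJ/mol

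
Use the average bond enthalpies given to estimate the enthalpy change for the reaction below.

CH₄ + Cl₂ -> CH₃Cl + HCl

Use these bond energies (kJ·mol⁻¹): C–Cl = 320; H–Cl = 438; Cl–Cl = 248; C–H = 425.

ΔH ≈ −85 kJ

Bonds broken (reactants):
  C–H: 4 × 425 = 1700
  Cl–Cl: 1 × 248 = 248
  Σ(broken) = 1948 kJ
Bonds formed (products):
  C–Cl: 1 × 320 = 320
  C–H: 3 × 425 = 1275
  H–Cl: 1 × 438 = 438
  Σ(formed) = 2033 kJ
ΔH = Σ(broken) − Σ(formed) = 1948 − 2033 = −85 kJ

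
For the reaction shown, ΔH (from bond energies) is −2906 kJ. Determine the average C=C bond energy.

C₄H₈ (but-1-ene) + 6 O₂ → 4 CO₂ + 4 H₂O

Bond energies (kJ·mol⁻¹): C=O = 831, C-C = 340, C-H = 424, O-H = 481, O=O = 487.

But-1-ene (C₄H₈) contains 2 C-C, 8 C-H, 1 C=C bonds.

D(C=C) ≈ 596 kJ/mol

Let D be the C=C bond energy.
Σ(broken) = 2×340 + 8×424 + 1×D + 6×487 = 6994 + D
Σ(formed) = 8×831 + 8×481 = 10496
ΔH = Σ(broken) − Σ(formed) = (6994 + D) − (10496) = −3502 + D
Setting this equal to −2906 kJ gives D = 596 kJ/mol.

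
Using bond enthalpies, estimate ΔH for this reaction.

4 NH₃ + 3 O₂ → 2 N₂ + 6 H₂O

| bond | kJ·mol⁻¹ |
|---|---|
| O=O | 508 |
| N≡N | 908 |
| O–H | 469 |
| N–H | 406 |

Bonds broken (reactants):
  N–H: 12 × 406 = 4872
  O=O: 3 × 508 = 1524
  Σ(broken) = 6396 kJ
Bonds formed (products):
  N≡N: 2 × 908 = 1816
  O–H: 12 × 469 = 5628
  Σ(formed) = 7444 kJ
ΔH = Σ(broken) − Σ(formed) = 6396 − 7444 = −1048 kJ

ΔH ≈ −1048 kJ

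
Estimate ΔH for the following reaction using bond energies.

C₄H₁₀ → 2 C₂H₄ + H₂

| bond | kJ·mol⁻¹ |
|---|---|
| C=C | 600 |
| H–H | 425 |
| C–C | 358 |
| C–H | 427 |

ΔH ≈ +303 kJ

Bonds broken (reactants):
  C–C: 3 × 358 = 1074
  C–H: 10 × 427 = 4270
  Σ(broken) = 5344 kJ
Bonds formed (products):
  C–H: 8 × 427 = 3416
  C=C: 2 × 600 = 1200
  H–H: 1 × 425 = 425
  Σ(formed) = 5041 kJ
ΔH = Σ(broken) − Σ(formed) = 5344 − 5041 = +303 kJ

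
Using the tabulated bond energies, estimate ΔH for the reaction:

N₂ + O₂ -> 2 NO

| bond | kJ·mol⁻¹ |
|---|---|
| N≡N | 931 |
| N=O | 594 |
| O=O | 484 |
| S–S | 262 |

Bonds broken (reactants):
  N≡N: 1 × 931 = 931
  O=O: 1 × 484 = 484
  Σ(broken) = 1415 kJ
Bonds formed (products):
  N=O: 2 × 594 = 1188
  Σ(formed) = 1188 kJ
ΔH = Σ(broken) − Σ(formed) = 1415 − 1188 = +227 kJ

ΔH ≈ +227 kJ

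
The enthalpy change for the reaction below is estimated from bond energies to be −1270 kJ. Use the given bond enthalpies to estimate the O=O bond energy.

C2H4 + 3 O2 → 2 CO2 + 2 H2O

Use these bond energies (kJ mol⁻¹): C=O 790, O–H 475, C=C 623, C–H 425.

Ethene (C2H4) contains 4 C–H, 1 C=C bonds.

Let D be the O=O bond energy.
Σ(broken) = 4×425 + 1×623 + 3×D = 2323 + 3D
Σ(formed) = 4×790 + 4×475 = 5060
ΔH = Σ(broken) − Σ(formed) = (2323 + 3D) − (5060) = −2737 + 3D
Setting this equal to −1270 kJ gives 3D = 1467, so D = 489 kJ/mol.

D(O=O) ≈ 489 kJ/mol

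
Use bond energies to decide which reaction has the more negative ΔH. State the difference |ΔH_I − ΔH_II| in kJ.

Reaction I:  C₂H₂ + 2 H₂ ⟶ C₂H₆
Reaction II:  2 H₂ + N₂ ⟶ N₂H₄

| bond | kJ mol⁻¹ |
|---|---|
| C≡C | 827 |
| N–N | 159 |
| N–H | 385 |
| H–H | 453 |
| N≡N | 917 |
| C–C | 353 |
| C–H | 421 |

Reaction I, by 428 kJ

Reaction I:
  Bonds broken (reactants):
    C≡C: 1 × 827 = 827
    C–H: 2 × 421 = 842
    H–H: 2 × 453 = 906
    Σ(broken) = 2575 kJ
  Bonds formed (products):
    C–C: 1 × 353 = 353
    C–H: 6 × 421 = 2526
    Σ(formed) = 2879 kJ
  ΔH_I = 2575 − 2879 = −304 kJ
Reaction II:
  Bonds broken (reactants):
    H–H: 2 × 453 = 906
    N≡N: 1 × 917 = 917
    Σ(broken) = 1823 kJ
  Bonds formed (products):
    N–H: 4 × 385 = 1540
    N–N: 1 × 159 = 159
    Σ(formed) = 1699 kJ
  ΔH_II = 1823 − 1699 = +124 kJ
ΔH_I − ΔH_II = −428 kJ, so reaction I has the more negative ΔH; |ΔH_I − ΔH_II| = 428 kJ.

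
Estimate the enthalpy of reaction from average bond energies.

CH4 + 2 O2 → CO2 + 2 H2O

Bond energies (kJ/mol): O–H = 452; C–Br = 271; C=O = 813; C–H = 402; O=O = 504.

ΔH ≈ −818 kJ

Bonds broken (reactants):
  C–H: 4 × 402 = 1608
  O=O: 2 × 504 = 1008
  Σ(broken) = 2616 kJ
Bonds formed (products):
  C=O: 2 × 813 = 1626
  O–H: 4 × 452 = 1808
  Σ(formed) = 3434 kJ
ΔH = Σ(broken) − Σ(formed) = 2616 − 3434 = −818 kJ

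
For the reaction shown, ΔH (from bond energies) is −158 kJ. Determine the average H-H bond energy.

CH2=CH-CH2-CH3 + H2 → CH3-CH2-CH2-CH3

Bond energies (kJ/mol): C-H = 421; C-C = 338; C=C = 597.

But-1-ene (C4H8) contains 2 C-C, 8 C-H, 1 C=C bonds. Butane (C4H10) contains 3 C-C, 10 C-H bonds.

Let D be the H-H bond energy.
Σ(broken) = 2×338 + 8×421 + 1×597 + 1×D = 4641 + D
Σ(formed) = 3×338 + 10×421 = 5224
ΔH = Σ(broken) − Σ(formed) = (4641 + D) − (5224) = −583 + D
Setting this equal to −158 kJ gives D = 425 kJ/mol.

D(H-H) ≈ 425 kJ/mol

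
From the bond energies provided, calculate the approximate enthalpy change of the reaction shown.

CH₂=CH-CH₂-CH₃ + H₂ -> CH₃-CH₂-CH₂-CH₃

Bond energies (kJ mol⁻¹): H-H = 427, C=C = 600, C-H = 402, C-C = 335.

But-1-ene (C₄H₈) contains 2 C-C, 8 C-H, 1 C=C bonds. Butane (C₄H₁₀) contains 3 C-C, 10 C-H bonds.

Bonds broken (reactants):
  C-C: 2 × 335 = 670
  C-H: 8 × 402 = 3216
  C=C: 1 × 600 = 600
  H-H: 1 × 427 = 427
  Σ(broken) = 4913 kJ
Bonds formed (products):
  C-C: 3 × 335 = 1005
  C-H: 10 × 402 = 4020
  Σ(formed) = 5025 kJ
ΔH = Σ(broken) − Σ(formed) = 4913 − 5025 = −112 kJ

ΔH ≈ −112 kJ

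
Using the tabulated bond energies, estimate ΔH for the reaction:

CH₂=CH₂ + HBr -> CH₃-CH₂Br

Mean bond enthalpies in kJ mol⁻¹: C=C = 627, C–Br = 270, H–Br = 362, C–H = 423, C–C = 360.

Bonds broken (reactants):
  C–H: 4 × 423 = 1692
  C=C: 1 × 627 = 627
  H–Br: 1 × 362 = 362
  Σ(broken) = 2681 kJ
Bonds formed (products):
  C–Br: 1 × 270 = 270
  C–C: 1 × 360 = 360
  C–H: 5 × 423 = 2115
  Σ(formed) = 2745 kJ
ΔH = Σ(broken) − Σ(formed) = 2681 − 2745 = −64 kJ

ΔH ≈ −64 kJ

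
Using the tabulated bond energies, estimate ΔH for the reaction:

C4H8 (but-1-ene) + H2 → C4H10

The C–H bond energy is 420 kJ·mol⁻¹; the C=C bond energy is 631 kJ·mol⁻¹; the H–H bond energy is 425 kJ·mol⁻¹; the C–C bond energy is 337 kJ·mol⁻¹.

ΔH ≈ −121 kJ

Bonds broken (reactants):
  C–C: 2 × 337 = 674
  C–H: 8 × 420 = 3360
  C=C: 1 × 631 = 631
  H–H: 1 × 425 = 425
  Σ(broken) = 5090 kJ
Bonds formed (products):
  C–C: 3 × 337 = 1011
  C–H: 10 × 420 = 4200
  Σ(formed) = 5211 kJ
ΔH = Σ(broken) − Σ(formed) = 5090 − 5211 = −121 kJ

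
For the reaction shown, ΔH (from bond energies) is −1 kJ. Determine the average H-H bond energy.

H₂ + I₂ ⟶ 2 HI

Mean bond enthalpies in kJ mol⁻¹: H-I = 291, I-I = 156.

Let D be the H-H bond energy.
Σ(broken) = 1×D + 1×156 = 156 + D
Σ(formed) = 2×291 = 582
ΔH = Σ(broken) − Σ(formed) = (156 + D) − (582) = −426 + D
Setting this equal to −1 kJ gives D = 425 kJ/mol.

D(H-H) ≈ 425 kJ/mol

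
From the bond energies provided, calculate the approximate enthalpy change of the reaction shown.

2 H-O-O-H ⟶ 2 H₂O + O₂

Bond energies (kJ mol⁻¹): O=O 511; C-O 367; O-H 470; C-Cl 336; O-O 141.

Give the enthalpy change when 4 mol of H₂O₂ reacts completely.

Bonds broken (reactants):
  O-H: 4 × 470 = 1880
  O-O: 2 × 141 = 282
  Σ(broken) = 2162 kJ
Bonds formed (products):
  O-H: 4 × 470 = 1880
  O=O: 1 × 511 = 511
  Σ(formed) = 2391 kJ
ΔH = Σ(broken) − Σ(formed) = 2162 − 2391 = −229 kJ
For 2× the reaction as written: 2 × (−229) = −458 kJ

ΔH = −458 kJ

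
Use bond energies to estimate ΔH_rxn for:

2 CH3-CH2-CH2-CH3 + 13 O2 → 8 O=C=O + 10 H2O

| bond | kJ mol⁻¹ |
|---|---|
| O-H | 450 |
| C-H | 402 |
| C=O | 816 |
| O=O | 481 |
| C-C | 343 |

ΔH ≈ −5705 kJ

Bonds broken (reactants):
  C-C: 6 × 343 = 2058
  C-H: 20 × 402 = 8040
  O=O: 13 × 481 = 6253
  Σ(broken) = 16351 kJ
Bonds formed (products):
  C=O: 16 × 816 = 13056
  O-H: 20 × 450 = 9000
  Σ(formed) = 22056 kJ
ΔH = Σ(broken) − Σ(formed) = 16351 − 22056 = −5705 kJ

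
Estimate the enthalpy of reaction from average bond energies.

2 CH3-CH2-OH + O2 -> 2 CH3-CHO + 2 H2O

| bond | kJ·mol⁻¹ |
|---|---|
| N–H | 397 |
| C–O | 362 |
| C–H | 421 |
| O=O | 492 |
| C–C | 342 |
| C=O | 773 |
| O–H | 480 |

ΔH ≈ −448 kJ

Bonds broken (reactants):
  C–C: 2 × 342 = 684
  C–H: 10 × 421 = 4210
  C–O: 2 × 362 = 724
  O–H: 2 × 480 = 960
  O=O: 1 × 492 = 492
  Σ(broken) = 7070 kJ
Bonds formed (products):
  C–C: 2 × 342 = 684
  C–H: 8 × 421 = 3368
  C=O: 2 × 773 = 1546
  O–H: 4 × 480 = 1920
  Σ(formed) = 7518 kJ
ΔH = Σ(broken) − Σ(formed) = 7070 − 7518 = −448 kJ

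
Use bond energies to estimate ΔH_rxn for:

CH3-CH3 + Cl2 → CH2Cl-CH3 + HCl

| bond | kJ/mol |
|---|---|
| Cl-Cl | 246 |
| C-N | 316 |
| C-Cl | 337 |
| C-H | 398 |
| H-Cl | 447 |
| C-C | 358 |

Bonds broken (reactants):
  C-C: 1 × 358 = 358
  C-H: 6 × 398 = 2388
  Cl-Cl: 1 × 246 = 246
  Σ(broken) = 2992 kJ
Bonds formed (products):
  C-C: 1 × 358 = 358
  C-Cl: 1 × 337 = 337
  C-H: 5 × 398 = 1990
  H-Cl: 1 × 447 = 447
  Σ(formed) = 3132 kJ
ΔH = Σ(broken) − Σ(formed) = 2992 − 3132 = −140 kJ

ΔH ≈ −140 kJ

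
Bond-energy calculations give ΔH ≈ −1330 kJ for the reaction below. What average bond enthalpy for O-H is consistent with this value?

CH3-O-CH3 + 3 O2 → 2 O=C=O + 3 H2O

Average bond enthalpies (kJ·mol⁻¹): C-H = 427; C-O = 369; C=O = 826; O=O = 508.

D(O-H) ≈ 475 kJ/mol

Let D be the O-H bond energy.
Σ(broken) = 6×427 + 2×369 + 3×508 = 4824
Σ(formed) = 4×826 + 6×D = 3304 + 6D
ΔH = Σ(broken) − Σ(formed) = (4824) − (3304 + 6D) = +1520 − 6D
Setting this equal to −1330 kJ gives 6D = 2850, so D = 475 kJ/mol.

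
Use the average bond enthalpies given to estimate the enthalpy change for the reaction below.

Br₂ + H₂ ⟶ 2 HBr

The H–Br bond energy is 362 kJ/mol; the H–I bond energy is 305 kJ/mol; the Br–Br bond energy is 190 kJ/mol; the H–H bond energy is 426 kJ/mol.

Bonds broken (reactants):
  Br–Br: 1 × 190 = 190
  H–H: 1 × 426 = 426
  Σ(broken) = 616 kJ
Bonds formed (products):
  H–Br: 2 × 362 = 724
  Σ(formed) = 724 kJ
ΔH = Σ(broken) − Σ(formed) = 616 − 724 = −108 kJ

ΔH ≈ −108 kJ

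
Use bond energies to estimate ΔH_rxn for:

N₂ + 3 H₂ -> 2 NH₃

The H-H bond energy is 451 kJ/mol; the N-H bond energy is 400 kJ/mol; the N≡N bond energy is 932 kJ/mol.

ΔH ≈ −115 kJ

Bonds broken (reactants):
  H-H: 3 × 451 = 1353
  N≡N: 1 × 932 = 932
  Σ(broken) = 2285 kJ
Bonds formed (products):
  N-H: 6 × 400 = 2400
  Σ(formed) = 2400 kJ
ΔH = Σ(broken) − Σ(formed) = 2285 − 2400 = −115 kJ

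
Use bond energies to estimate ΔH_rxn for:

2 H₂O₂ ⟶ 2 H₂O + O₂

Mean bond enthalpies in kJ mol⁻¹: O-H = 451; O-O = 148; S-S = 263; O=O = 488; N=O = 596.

Bonds broken (reactants):
  O-H: 4 × 451 = 1804
  O-O: 2 × 148 = 296
  Σ(broken) = 2100 kJ
Bonds formed (products):
  O-H: 4 × 451 = 1804
  O=O: 1 × 488 = 488
  Σ(formed) = 2292 kJ
ΔH = Σ(broken) − Σ(formed) = 2100 − 2292 = −192 kJ

ΔH ≈ −192 kJ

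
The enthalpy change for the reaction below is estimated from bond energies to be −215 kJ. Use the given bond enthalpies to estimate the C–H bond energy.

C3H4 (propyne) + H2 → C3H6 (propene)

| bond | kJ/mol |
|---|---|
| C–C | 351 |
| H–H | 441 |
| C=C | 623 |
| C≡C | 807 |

D(C–H) ≈ 420 kJ/mol

Let D be the C–H bond energy.
Σ(broken) = 1×807 + 1×351 + 4×D + 1×441 = 1599 + 4D
Σ(formed) = 1×351 + 6×D + 1×623 = 974 + 6D
ΔH = Σ(broken) − Σ(formed) = (1599 + 4D) − (974 + 6D) = +625 − 2D
Setting this equal to −215 kJ gives 2D = 840, so D = 420 kJ/mol.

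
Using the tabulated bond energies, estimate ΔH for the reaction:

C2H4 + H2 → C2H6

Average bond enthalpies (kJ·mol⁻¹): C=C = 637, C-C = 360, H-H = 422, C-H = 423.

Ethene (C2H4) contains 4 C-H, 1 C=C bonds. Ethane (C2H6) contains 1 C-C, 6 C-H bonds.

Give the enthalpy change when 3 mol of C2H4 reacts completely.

Bonds broken (reactants):
  C-H: 4 × 423 = 1692
  C=C: 1 × 637 = 637
  H-H: 1 × 422 = 422
  Σ(broken) = 2751 kJ
Bonds formed (products):
  C-C: 1 × 360 = 360
  C-H: 6 × 423 = 2538
  Σ(formed) = 2898 kJ
ΔH = Σ(broken) − Σ(formed) = 2751 − 2898 = −147 kJ
For 3× the reaction as written: 3 × (−147) = −441 kJ

ΔH = −441 kJ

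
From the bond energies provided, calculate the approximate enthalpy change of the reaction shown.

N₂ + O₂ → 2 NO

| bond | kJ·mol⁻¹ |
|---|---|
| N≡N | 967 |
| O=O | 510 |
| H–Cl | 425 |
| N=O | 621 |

Bonds broken (reactants):
  N≡N: 1 × 967 = 967
  O=O: 1 × 510 = 510
  Σ(broken) = 1477 kJ
Bonds formed (products):
  N=O: 2 × 621 = 1242
  Σ(formed) = 1242 kJ
ΔH = Σ(broken) − Σ(formed) = 1477 − 1242 = +235 kJ

ΔH ≈ +235 kJ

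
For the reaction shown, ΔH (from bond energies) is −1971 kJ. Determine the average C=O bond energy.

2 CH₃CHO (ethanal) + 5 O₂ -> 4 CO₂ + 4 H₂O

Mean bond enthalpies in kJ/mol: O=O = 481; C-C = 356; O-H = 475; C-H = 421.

Let D be the C=O bond energy.
Σ(broken) = 2×356 + 8×421 + 2×D + 5×481 = 6485 + 2D
Σ(formed) = 8×D + 8×475 = 3800 + 8D
ΔH = Σ(broken) − Σ(formed) = (6485 + 2D) − (3800 + 8D) = +2685 − 6D
Setting this equal to −1971 kJ gives 6D = 4656, so D = 776 kJ/mol.

D(C=O) ≈ 776 kJ/mol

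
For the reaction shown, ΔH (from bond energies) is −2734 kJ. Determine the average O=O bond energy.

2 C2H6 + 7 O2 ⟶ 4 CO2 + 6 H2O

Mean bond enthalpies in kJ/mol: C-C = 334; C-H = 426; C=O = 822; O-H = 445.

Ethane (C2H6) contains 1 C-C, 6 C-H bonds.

D(O=O) ≈ 486 kJ/mol

Let D be the O=O bond energy.
Σ(broken) = 2×334 + 12×426 + 7×D = 5780 + 7D
Σ(formed) = 8×822 + 12×445 = 11916
ΔH = Σ(broken) − Σ(formed) = (5780 + 7D) − (11916) = −6136 + 7D
Setting this equal to −2734 kJ gives 7D = 3402, so D = 486 kJ/mol.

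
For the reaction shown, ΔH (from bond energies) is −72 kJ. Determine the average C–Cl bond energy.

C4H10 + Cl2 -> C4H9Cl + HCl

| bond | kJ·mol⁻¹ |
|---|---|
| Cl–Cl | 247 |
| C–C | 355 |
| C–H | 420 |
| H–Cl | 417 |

Let D be the C–Cl bond energy.
Σ(broken) = 3×355 + 10×420 + 1×247 = 5512
Σ(formed) = 3×355 + 1×D + 9×420 + 1×417 = 5262 + D
ΔH = Σ(broken) − Σ(formed) = (5512) − (5262 + D) = +250 − D
Setting this equal to −72 kJ gives D = 322 kJ/mol.

D(C–Cl) ≈ 322 kJ/mol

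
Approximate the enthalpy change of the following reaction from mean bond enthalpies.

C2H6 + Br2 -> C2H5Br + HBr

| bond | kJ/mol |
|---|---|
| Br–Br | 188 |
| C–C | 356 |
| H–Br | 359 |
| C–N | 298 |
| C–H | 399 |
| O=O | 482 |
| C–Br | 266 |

ΔH ≈ −38 kJ

Bonds broken (reactants):
  Br–Br: 1 × 188 = 188
  C–C: 1 × 356 = 356
  C–H: 6 × 399 = 2394
  Σ(broken) = 2938 kJ
Bonds formed (products):
  C–Br: 1 × 266 = 266
  C–C: 1 × 356 = 356
  C–H: 5 × 399 = 1995
  H–Br: 1 × 359 = 359
  Σ(formed) = 2976 kJ
ΔH = Σ(broken) − Σ(formed) = 2938 − 2976 = −38 kJ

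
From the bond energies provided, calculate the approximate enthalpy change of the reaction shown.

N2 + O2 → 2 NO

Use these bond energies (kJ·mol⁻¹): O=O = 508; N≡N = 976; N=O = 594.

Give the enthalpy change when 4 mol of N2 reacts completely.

Bonds broken (reactants):
  N≡N: 1 × 976 = 976
  O=O: 1 × 508 = 508
  Σ(broken) = 1484 kJ
Bonds formed (products):
  N=O: 2 × 594 = 1188
  Σ(formed) = 1188 kJ
ΔH = Σ(broken) − Σ(formed) = 1484 − 1188 = +296 kJ
For 4× the reaction as written: 4 × (+296) = +1184 kJ

ΔH = +1184 kJ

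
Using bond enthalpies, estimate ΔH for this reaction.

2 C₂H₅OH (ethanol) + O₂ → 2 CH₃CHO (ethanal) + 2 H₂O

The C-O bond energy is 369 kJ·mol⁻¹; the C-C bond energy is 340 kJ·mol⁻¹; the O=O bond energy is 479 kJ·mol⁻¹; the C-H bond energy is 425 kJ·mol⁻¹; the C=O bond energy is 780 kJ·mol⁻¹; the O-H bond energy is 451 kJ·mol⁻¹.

Bonds broken (reactants):
  C-C: 2 × 340 = 680
  C-H: 10 × 425 = 4250
  C-O: 2 × 369 = 738
  O-H: 2 × 451 = 902
  O=O: 1 × 479 = 479
  Σ(broken) = 7049 kJ
Bonds formed (products):
  C-C: 2 × 340 = 680
  C-H: 8 × 425 = 3400
  C=O: 2 × 780 = 1560
  O-H: 4 × 451 = 1804
  Σ(formed) = 7444 kJ
ΔH = Σ(broken) − Σ(formed) = 7049 − 7444 = −395 kJ

ΔH ≈ −395 kJ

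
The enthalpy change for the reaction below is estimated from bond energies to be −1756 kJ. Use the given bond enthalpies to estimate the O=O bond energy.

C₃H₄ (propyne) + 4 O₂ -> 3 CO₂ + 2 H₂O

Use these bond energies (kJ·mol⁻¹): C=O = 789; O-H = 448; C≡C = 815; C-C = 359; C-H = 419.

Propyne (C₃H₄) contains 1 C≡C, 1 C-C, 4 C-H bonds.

Let D be the O=O bond energy.
Σ(broken) = 1×815 + 1×359 + 4×419 + 4×D = 2850 + 4D
Σ(formed) = 6×789 + 4×448 = 6526
ΔH = Σ(broken) − Σ(formed) = (2850 + 4D) − (6526) = −3676 + 4D
Setting this equal to −1756 kJ gives 4D = 1920, so D = 480 kJ/mol.

D(O=O) ≈ 480 kJ/mol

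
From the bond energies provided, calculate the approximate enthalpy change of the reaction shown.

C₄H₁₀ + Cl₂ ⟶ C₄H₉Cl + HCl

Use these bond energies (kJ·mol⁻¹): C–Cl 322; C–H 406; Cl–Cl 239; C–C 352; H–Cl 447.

Bonds broken (reactants):
  C–C: 3 × 352 = 1056
  C–H: 10 × 406 = 4060
  Cl–Cl: 1 × 239 = 239
  Σ(broken) = 5355 kJ
Bonds formed (products):
  C–C: 3 × 352 = 1056
  C–Cl: 1 × 322 = 322
  C–H: 9 × 406 = 3654
  H–Cl: 1 × 447 = 447
  Σ(formed) = 5479 kJ
ΔH = Σ(broken) − Σ(formed) = 5355 − 5479 = −124 kJ

ΔH ≈ −124 kJ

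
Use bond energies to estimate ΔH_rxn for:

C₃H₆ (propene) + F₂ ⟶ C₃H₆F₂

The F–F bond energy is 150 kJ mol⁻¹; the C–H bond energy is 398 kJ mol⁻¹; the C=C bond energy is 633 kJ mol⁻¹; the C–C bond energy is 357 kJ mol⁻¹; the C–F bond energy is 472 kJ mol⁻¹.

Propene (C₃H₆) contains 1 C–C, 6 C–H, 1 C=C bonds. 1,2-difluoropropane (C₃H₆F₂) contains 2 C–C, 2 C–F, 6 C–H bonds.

ΔH ≈ −518 kJ

Bonds broken (reactants):
  C–C: 1 × 357 = 357
  C–H: 6 × 398 = 2388
  C=C: 1 × 633 = 633
  F–F: 1 × 150 = 150
  Σ(broken) = 3528 kJ
Bonds formed (products):
  C–C: 2 × 357 = 714
  C–F: 2 × 472 = 944
  C–H: 6 × 398 = 2388
  Σ(formed) = 4046 kJ
ΔH = Σ(broken) − Σ(formed) = 3528 − 4046 = −518 kJ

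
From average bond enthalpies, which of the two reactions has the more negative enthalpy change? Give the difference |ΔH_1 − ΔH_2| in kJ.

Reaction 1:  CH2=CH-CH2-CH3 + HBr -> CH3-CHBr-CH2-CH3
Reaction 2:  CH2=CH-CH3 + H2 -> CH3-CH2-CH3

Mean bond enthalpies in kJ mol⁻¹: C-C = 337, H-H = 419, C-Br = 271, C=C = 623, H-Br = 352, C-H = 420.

Reaction 1:
  Bonds broken (reactants):
    C-C: 2 × 337 = 674
    C-H: 8 × 420 = 3360
    C=C: 1 × 623 = 623
    H-Br: 1 × 352 = 352
    Σ(broken) = 5009 kJ
  Bonds formed (products):
    C-Br: 1 × 271 = 271
    C-C: 3 × 337 = 1011
    C-H: 9 × 420 = 3780
    Σ(formed) = 5062 kJ
  ΔH_1 = 5009 − 5062 = −53 kJ
Reaction 2:
  Bonds broken (reactants):
    C-C: 1 × 337 = 337
    C-H: 6 × 420 = 2520
    C=C: 1 × 623 = 623
    H-H: 1 × 419 = 419
    Σ(broken) = 3899 kJ
  Bonds formed (products):
    C-C: 2 × 337 = 674
    C-H: 8 × 420 = 3360
    Σ(formed) = 4034 kJ
  ΔH_2 = 3899 − 4034 = −135 kJ
ΔH_1 − ΔH_2 = +82 kJ, so reaction 2 has the more negative ΔH; |ΔH_1 − ΔH_2| = 82 kJ.

Reaction 2, by 82 kJ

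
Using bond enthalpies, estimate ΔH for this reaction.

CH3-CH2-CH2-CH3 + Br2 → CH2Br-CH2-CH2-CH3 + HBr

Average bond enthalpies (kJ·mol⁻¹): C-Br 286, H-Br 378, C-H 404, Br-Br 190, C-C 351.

Bonds broken (reactants):
  Br-Br: 1 × 190 = 190
  C-C: 3 × 351 = 1053
  C-H: 10 × 404 = 4040
  Σ(broken) = 5283 kJ
Bonds formed (products):
  C-Br: 1 × 286 = 286
  C-C: 3 × 351 = 1053
  C-H: 9 × 404 = 3636
  H-Br: 1 × 378 = 378
  Σ(formed) = 5353 kJ
ΔH = Σ(broken) − Σ(formed) = 5283 − 5353 = −70 kJ

ΔH ≈ −70 kJ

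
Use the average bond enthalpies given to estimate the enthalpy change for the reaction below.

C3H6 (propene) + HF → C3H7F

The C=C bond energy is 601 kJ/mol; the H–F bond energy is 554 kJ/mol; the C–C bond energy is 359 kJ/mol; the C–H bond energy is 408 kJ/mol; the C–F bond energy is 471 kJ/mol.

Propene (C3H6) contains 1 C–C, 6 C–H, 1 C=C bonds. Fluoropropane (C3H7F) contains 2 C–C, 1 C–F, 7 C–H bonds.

Bonds broken (reactants):
  C–C: 1 × 359 = 359
  C–H: 6 × 408 = 2448
  C=C: 1 × 601 = 601
  H–F: 1 × 554 = 554
  Σ(broken) = 3962 kJ
Bonds formed (products):
  C–C: 2 × 359 = 718
  C–F: 1 × 471 = 471
  C–H: 7 × 408 = 2856
  Σ(formed) = 4045 kJ
ΔH = Σ(broken) − Σ(formed) = 3962 − 4045 = −83 kJ

ΔH ≈ −83 kJ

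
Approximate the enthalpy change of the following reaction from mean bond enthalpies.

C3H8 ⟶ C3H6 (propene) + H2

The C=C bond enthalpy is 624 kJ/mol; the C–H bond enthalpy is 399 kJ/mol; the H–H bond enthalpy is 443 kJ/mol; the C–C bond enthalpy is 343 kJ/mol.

ΔH ≈ +74 kJ

Bonds broken (reactants):
  C–C: 2 × 343 = 686
  C–H: 8 × 399 = 3192
  Σ(broken) = 3878 kJ
Bonds formed (products):
  C–C: 1 × 343 = 343
  C–H: 6 × 399 = 2394
  C=C: 1 × 624 = 624
  H–H: 1 × 443 = 443
  Σ(formed) = 3804 kJ
ΔH = Σ(broken) − Σ(formed) = 3878 − 3804 = +74 kJ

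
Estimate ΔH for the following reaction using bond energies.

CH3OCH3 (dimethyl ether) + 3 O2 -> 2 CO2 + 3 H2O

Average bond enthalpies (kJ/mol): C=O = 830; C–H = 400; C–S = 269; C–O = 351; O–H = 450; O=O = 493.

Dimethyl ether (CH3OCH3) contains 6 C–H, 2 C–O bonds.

Bonds broken (reactants):
  C–H: 6 × 400 = 2400
  C–O: 2 × 351 = 702
  O=O: 3 × 493 = 1479
  Σ(broken) = 4581 kJ
Bonds formed (products):
  C=O: 4 × 830 = 3320
  O–H: 6 × 450 = 2700
  Σ(formed) = 6020 kJ
ΔH = Σ(broken) − Σ(formed) = 4581 − 6020 = −1439 kJ

ΔH ≈ −1439 kJ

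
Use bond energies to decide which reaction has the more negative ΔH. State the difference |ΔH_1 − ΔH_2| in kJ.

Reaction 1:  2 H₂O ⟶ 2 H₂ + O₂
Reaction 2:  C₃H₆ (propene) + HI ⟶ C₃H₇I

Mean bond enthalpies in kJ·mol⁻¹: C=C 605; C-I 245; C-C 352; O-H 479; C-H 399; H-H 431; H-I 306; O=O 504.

Reaction 1:
  Bonds broken (reactants):
    O-H: 4 × 479 = 1916
    Σ(broken) = 1916 kJ
  Bonds formed (products):
    H-H: 2 × 431 = 862
    O=O: 1 × 504 = 504
    Σ(formed) = 1366 kJ
  ΔH_1 = 1916 − 1366 = +550 kJ
Reaction 2:
  Bonds broken (reactants):
    C-C: 1 × 352 = 352
    C-H: 6 × 399 = 2394
    C=C: 1 × 605 = 605
    H-I: 1 × 306 = 306
    Σ(broken) = 3657 kJ
  Bonds formed (products):
    C-C: 2 × 352 = 704
    C-H: 7 × 399 = 2793
    C-I: 1 × 245 = 245
    Σ(formed) = 3742 kJ
  ΔH_2 = 3657 − 3742 = −85 kJ
ΔH_1 − ΔH_2 = +635 kJ, so reaction 2 has the more negative ΔH; |ΔH_1 − ΔH_2| = 635 kJ.

Reaction 2, by 635 kJ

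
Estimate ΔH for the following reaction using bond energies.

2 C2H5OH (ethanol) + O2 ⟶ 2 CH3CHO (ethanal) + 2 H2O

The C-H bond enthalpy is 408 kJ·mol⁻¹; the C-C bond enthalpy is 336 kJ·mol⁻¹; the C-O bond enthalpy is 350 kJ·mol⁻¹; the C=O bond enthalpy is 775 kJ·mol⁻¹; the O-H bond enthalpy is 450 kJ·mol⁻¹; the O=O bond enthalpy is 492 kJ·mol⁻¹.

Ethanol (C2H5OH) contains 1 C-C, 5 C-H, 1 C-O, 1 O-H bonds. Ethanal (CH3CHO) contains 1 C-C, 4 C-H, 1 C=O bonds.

ΔH ≈ −442 kJ

Bonds broken (reactants):
  C-C: 2 × 336 = 672
  C-H: 10 × 408 = 4080
  C-O: 2 × 350 = 700
  O-H: 2 × 450 = 900
  O=O: 1 × 492 = 492
  Σ(broken) = 6844 kJ
Bonds formed (products):
  C-C: 2 × 336 = 672
  C-H: 8 × 408 = 3264
  C=O: 2 × 775 = 1550
  O-H: 4 × 450 = 1800
  Σ(formed) = 7286 kJ
ΔH = Σ(broken) − Σ(formed) = 6844 − 7286 = −442 kJ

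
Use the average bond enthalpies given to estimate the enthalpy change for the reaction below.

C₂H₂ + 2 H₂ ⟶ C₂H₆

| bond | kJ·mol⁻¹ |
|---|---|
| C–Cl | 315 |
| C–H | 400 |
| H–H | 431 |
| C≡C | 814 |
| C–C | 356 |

ΔH ≈ −280 kJ

Bonds broken (reactants):
  C≡C: 1 × 814 = 814
  C–H: 2 × 400 = 800
  H–H: 2 × 431 = 862
  Σ(broken) = 2476 kJ
Bonds formed (products):
  C–C: 1 × 356 = 356
  C–H: 6 × 400 = 2400
  Σ(formed) = 2756 kJ
ΔH = Σ(broken) − Σ(formed) = 2476 − 2756 = −280 kJ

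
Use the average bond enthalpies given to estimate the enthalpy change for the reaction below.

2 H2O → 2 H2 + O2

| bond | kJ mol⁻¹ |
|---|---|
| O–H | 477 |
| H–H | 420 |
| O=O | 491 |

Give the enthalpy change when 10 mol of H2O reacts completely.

Bonds broken (reactants):
  O–H: 4 × 477 = 1908
  Σ(broken) = 1908 kJ
Bonds formed (products):
  H–H: 2 × 420 = 840
  O=O: 1 × 491 = 491
  Σ(formed) = 1331 kJ
ΔH = Σ(broken) − Σ(formed) = 1908 − 1331 = +577 kJ
For 5× the reaction as written: 5 × (+577) = +2885 kJ

ΔH = +2885 kJ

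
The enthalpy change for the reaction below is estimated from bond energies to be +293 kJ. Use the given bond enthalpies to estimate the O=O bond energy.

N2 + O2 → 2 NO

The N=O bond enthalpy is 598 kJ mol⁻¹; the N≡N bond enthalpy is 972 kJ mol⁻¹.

D(O=O) ≈ 517 kJ/mol

Let D be the O=O bond energy.
Σ(broken) = 1×972 + 1×D = 972 + D
Σ(formed) = 2×598 = 1196
ΔH = Σ(broken) − Σ(formed) = (972 + D) − (1196) = −224 + D
Setting this equal to +293 kJ gives D = 517 kJ/mol.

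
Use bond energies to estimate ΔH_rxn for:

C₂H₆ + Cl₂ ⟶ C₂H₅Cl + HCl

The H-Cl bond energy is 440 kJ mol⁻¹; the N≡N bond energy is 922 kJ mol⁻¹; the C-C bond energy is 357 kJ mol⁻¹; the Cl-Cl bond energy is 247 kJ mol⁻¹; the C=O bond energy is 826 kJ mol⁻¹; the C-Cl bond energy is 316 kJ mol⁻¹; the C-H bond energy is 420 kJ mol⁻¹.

Bonds broken (reactants):
  C-C: 1 × 357 = 357
  C-H: 6 × 420 = 2520
  Cl-Cl: 1 × 247 = 247
  Σ(broken) = 3124 kJ
Bonds formed (products):
  C-C: 1 × 357 = 357
  C-Cl: 1 × 316 = 316
  C-H: 5 × 420 = 2100
  H-Cl: 1 × 440 = 440
  Σ(formed) = 3213 kJ
ΔH = Σ(broken) − Σ(formed) = 3124 − 3213 = −89 kJ

ΔH ≈ −89 kJ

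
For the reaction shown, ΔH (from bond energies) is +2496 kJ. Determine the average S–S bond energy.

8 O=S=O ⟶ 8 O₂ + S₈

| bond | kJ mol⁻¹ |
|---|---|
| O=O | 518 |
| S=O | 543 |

Let D be the S–S bond energy.
Σ(broken) = 16×543 = 8688
Σ(formed) = 8×518 + 8×D = 4144 + 8D
ΔH = Σ(broken) − Σ(formed) = (8688) − (4144 + 8D) = +4544 − 8D
Setting this equal to +2496 kJ gives 8D = 2048, so D = 256 kJ/mol.

D(S–S) ≈ 256 kJ/mol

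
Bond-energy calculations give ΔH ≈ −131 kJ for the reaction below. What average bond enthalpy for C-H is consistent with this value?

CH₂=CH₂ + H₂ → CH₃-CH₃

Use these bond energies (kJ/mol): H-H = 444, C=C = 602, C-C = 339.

Let D be the C-H bond energy.
Σ(broken) = 4×D + 1×602 + 1×444 = 1046 + 4D
Σ(formed) = 1×339 + 6×D = 339 + 6D
ΔH = Σ(broken) − Σ(formed) = (1046 + 4D) − (339 + 6D) = +707 − 2D
Setting this equal to −131 kJ gives 2D = 838, so D = 419 kJ/mol.

D(C-H) ≈ 419 kJ/mol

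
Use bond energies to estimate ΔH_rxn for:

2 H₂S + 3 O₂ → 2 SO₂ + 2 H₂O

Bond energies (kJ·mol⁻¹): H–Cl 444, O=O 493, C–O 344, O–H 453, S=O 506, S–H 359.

Bonds broken (reactants):
  O=O: 3 × 493 = 1479
  S–H: 4 × 359 = 1436
  Σ(broken) = 2915 kJ
Bonds formed (products):
  O–H: 4 × 453 = 1812
  S=O: 4 × 506 = 2024
  Σ(formed) = 3836 kJ
ΔH = Σ(broken) − Σ(formed) = 2915 − 3836 = −921 kJ

ΔH ≈ −921 kJ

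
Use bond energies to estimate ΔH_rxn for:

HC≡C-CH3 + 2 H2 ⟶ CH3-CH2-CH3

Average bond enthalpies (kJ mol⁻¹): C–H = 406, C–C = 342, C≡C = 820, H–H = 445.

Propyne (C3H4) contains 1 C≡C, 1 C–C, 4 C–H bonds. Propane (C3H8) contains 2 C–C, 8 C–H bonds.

Bonds broken (reactants):
  C≡C: 1 × 820 = 820
  C–C: 1 × 342 = 342
  C–H: 4 × 406 = 1624
  H–H: 2 × 445 = 890
  Σ(broken) = 3676 kJ
Bonds formed (products):
  C–C: 2 × 342 = 684
  C–H: 8 × 406 = 3248
  Σ(formed) = 3932 kJ
ΔH = Σ(broken) − Σ(formed) = 3676 − 3932 = −256 kJ

ΔH ≈ −256 kJ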